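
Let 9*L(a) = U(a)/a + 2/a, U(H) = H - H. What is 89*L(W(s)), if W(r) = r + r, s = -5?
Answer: -89/45 ≈ -1.9778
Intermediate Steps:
W(r) = 2*r
U(H) = 0
L(a) = 2/(9*a) (L(a) = (0/a + 2/a)/9 = (0 + 2/a)/9 = (2/a)/9 = 2/(9*a))
89*L(W(s)) = 89*(2/(9*((2*(-5))))) = 89*((2/9)/(-10)) = 89*((2/9)*(-1/10)) = 89*(-1/45) = -89/45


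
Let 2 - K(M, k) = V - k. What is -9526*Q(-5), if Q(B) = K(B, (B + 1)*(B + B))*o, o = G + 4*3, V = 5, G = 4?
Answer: -5639392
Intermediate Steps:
K(M, k) = -3 + k (K(M, k) = 2 - (5 - k) = 2 + (-5 + k) = -3 + k)
o = 16 (o = 4 + 4*3 = 4 + 12 = 16)
Q(B) = -48 + 32*B*(1 + B) (Q(B) = (-3 + (B + 1)*(B + B))*16 = (-3 + (1 + B)*(2*B))*16 = (-3 + 2*B*(1 + B))*16 = -48 + 32*B*(1 + B))
-9526*Q(-5) = -9526*(-48 + 32*(-5)*(1 - 5)) = -9526*(-48 + 32*(-5)*(-4)) = -9526*(-48 + 640) = -9526*592 = -5639392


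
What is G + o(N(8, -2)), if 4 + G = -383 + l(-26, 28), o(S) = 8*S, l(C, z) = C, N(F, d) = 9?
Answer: -341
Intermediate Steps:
G = -413 (G = -4 + (-383 - 26) = -4 - 409 = -413)
G + o(N(8, -2)) = -413 + 8*9 = -413 + 72 = -341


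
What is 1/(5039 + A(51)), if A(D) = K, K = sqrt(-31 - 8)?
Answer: 5039/25391560 - I*sqrt(39)/25391560 ≈ 0.00019845 - 2.4595e-7*I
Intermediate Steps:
K = I*sqrt(39) (K = sqrt(-39) = I*sqrt(39) ≈ 6.245*I)
A(D) = I*sqrt(39)
1/(5039 + A(51)) = 1/(5039 + I*sqrt(39))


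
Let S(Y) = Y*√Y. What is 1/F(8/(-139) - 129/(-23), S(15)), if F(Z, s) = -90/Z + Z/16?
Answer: -907794544/14403008951 ≈ -0.063028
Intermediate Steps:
S(Y) = Y^(3/2)
F(Z, s) = -90/Z + Z/16 (F(Z, s) = -90/Z + Z*(1/16) = -90/Z + Z/16)
1/F(8/(-139) - 129/(-23), S(15)) = 1/(-90/(8/(-139) - 129/(-23)) + (8/(-139) - 129/(-23))/16) = 1/(-90/(8*(-1/139) - 129*(-1/23)) + (8*(-1/139) - 129*(-1/23))/16) = 1/(-90/(-8/139 + 129/23) + (-8/139 + 129/23)/16) = 1/(-90/17747/3197 + (1/16)*(17747/3197)) = 1/(-90*3197/17747 + 17747/51152) = 1/(-287730/17747 + 17747/51152) = 1/(-14403008951/907794544) = -907794544/14403008951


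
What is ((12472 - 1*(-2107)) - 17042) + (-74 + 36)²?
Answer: -1019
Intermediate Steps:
((12472 - 1*(-2107)) - 17042) + (-74 + 36)² = ((12472 + 2107) - 17042) + (-38)² = (14579 - 17042) + 1444 = -2463 + 1444 = -1019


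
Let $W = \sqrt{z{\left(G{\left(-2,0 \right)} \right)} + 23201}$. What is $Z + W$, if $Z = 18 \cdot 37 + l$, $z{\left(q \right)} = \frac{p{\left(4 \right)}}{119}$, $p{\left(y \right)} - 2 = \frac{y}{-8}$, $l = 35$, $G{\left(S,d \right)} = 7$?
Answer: $701 + \frac{\sqrt{1314198158}}{238} \approx 853.32$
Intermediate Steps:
$p{\left(y \right)} = 2 - \frac{y}{8}$ ($p{\left(y \right)} = 2 + \frac{y}{-8} = 2 + y \left(- \frac{1}{8}\right) = 2 - \frac{y}{8}$)
$z{\left(q \right)} = \frac{3}{238}$ ($z{\left(q \right)} = \frac{2 - \frac{1}{2}}{119} = \left(2 - \frac{1}{2}\right) \frac{1}{119} = \frac{3}{2} \cdot \frac{1}{119} = \frac{3}{238}$)
$W = \frac{\sqrt{1314198158}}{238}$ ($W = \sqrt{\frac{3}{238} + 23201} = \sqrt{\frac{5521841}{238}} = \frac{\sqrt{1314198158}}{238} \approx 152.32$)
$Z = 701$ ($Z = 18 \cdot 37 + 35 = 666 + 35 = 701$)
$Z + W = 701 + \frac{\sqrt{1314198158}}{238}$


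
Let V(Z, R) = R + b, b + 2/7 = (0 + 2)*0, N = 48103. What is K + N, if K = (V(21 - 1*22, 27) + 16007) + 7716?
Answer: 502969/7 ≈ 71853.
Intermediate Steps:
b = -2/7 (b = -2/7 + (0 + 2)*0 = -2/7 + 2*0 = -2/7 + 0 = -2/7 ≈ -0.28571)
V(Z, R) = -2/7 + R (V(Z, R) = R - 2/7 = -2/7 + R)
K = 166248/7 (K = ((-2/7 + 27) + 16007) + 7716 = (187/7 + 16007) + 7716 = 112236/7 + 7716 = 166248/7 ≈ 23750.)
K + N = 166248/7 + 48103 = 502969/7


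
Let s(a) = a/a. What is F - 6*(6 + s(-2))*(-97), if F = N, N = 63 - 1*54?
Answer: 4083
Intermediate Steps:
N = 9 (N = 63 - 54 = 9)
F = 9
s(a) = 1
F - 6*(6 + s(-2))*(-97) = 9 - 6*(6 + 1)*(-97) = 9 - 6*7*(-97) = 9 - 42*(-97) = 9 + 4074 = 4083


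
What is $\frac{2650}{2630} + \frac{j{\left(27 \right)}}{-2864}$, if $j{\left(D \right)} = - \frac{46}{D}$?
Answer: $\frac{10252009}{10168632} \approx 1.0082$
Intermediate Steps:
$\frac{2650}{2630} + \frac{j{\left(27 \right)}}{-2864} = \frac{2650}{2630} + \frac{\left(-46\right) \frac{1}{27}}{-2864} = 2650 \cdot \frac{1}{2630} + \left(-46\right) \frac{1}{27} \left(- \frac{1}{2864}\right) = \frac{265}{263} - - \frac{23}{38664} = \frac{265}{263} + \frac{23}{38664} = \frac{10252009}{10168632}$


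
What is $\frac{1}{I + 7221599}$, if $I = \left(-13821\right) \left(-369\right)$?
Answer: $\frac{1}{12321548} \approx 8.1159 \cdot 10^{-8}$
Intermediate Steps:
$I = 5099949$
$\frac{1}{I + 7221599} = \frac{1}{5099949 + 7221599} = \frac{1}{12321548}$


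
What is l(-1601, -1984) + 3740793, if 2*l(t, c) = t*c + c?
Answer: 5327993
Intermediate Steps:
l(t, c) = c/2 + c*t/2 (l(t, c) = (t*c + c)/2 = (c*t + c)/2 = (c + c*t)/2 = c/2 + c*t/2)
l(-1601, -1984) + 3740793 = (½)*(-1984)*(1 - 1601) + 3740793 = (½)*(-1984)*(-1600) + 3740793 = 1587200 + 3740793 = 5327993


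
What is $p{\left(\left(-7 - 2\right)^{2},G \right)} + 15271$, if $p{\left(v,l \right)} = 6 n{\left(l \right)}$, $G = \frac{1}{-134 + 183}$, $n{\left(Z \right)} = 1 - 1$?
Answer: $15271$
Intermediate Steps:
$n{\left(Z \right)} = 0$
$G = \frac{1}{49} \approx 0.020408$
$p{\left(v,l \right)} = 0$ ($p{\left(v,l \right)} = 6 \cdot 0 = 0$)
$p{\left(\left(-7 - 2\right)^{2},G \right)} + 15271 = 0 + 15271 = 15271$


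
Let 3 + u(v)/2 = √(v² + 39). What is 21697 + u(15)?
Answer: 21691 + 4*√66 ≈ 21724.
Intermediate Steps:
u(v) = -6 + 2*√(39 + v²) (u(v) = -6 + 2*√(v² + 39) = -6 + 2*√(39 + v²))
21697 + u(15) = 21697 + (-6 + 2*√(39 + 15²)) = 21697 + (-6 + 2*√(39 + 225)) = 21697 + (-6 + 2*√264) = 21697 + (-6 + 2*(2*√66)) = 21697 + (-6 + 4*√66) = 21691 + 4*√66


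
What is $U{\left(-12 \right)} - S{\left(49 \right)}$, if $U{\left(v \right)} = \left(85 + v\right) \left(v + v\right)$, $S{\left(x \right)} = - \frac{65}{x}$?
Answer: $- \frac{85783}{49} \approx -1750.7$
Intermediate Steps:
$U{\left(v \right)} = 2 v \left(85 + v\right)$ ($U{\left(v \right)} = \left(85 + v\right) 2 v = 2 v \left(85 + v\right)$)
$U{\left(-12 \right)} - S{\left(49 \right)} = 2 \left(-12\right) \left(85 - 12\right) - - \frac{65}{49} = 2 \left(-12\right) 73 - \left(-65\right) \frac{1}{49} = -1752 - - \frac{65}{49} = -1752 + \frac{65}{49} = - \frac{85783}{49}$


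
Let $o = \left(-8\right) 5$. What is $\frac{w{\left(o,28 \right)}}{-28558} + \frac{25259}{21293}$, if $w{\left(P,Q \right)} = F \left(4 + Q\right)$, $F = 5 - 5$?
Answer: $\frac{25259}{21293} \approx 1.1863$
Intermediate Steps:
$F = 0$ ($F = 5 - 5 = 0$)
$o = -40$
$w{\left(P,Q \right)} = 0$ ($w{\left(P,Q \right)} = 0 \left(4 + Q\right) = 0$)
$\frac{w{\left(o,28 \right)}}{-28558} + \frac{25259}{21293} = \frac{0}{-28558} + \frac{25259}{21293} = 0 \left(- \frac{1}{28558}\right) + 25259 \cdot \frac{1}{21293} = 0 + \frac{25259}{21293} = \frac{25259}{21293}$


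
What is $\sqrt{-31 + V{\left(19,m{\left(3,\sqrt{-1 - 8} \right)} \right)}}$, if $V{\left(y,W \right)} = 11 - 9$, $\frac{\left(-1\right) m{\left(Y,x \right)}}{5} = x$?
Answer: $i \sqrt{29} \approx 5.3852 i$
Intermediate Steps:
$m{\left(Y,x \right)} = - 5 x$
$V{\left(y,W \right)} = 2$
$\sqrt{-31 + V{\left(19,m{\left(3,\sqrt{-1 - 8} \right)} \right)}} = \sqrt{-31 + 2} = \sqrt{-29} = i \sqrt{29}$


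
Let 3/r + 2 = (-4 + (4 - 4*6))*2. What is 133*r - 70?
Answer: -3899/50 ≈ -77.980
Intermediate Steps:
r = -3/50 (r = 3/(-2 + (-4 + (4 - 4*6))*2) = 3/(-2 + (-4 + (4 - 24))*2) = 3/(-2 + (-4 - 20)*2) = 3/(-2 - 24*2) = 3/(-2 - 48) = 3/(-50) = 3*(-1/50) = -3/50 ≈ -0.060000)
133*r - 70 = 133*(-3/50) - 70 = -399/50 - 70 = -3899/50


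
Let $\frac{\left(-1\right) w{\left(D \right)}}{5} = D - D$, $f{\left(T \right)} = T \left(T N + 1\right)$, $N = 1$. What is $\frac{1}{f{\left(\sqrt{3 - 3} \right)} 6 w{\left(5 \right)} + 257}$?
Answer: $\frac{1}{257} \approx 0.0038911$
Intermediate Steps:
$f{\left(T \right)} = T \left(1 + T\right)$ ($f{\left(T \right)} = T \left(T 1 + 1\right) = T \left(T + 1\right) = T \left(1 + T\right)$)
$w{\left(D \right)} = 0$ ($w{\left(D \right)} = - 5 \left(D - D\right) = \left(-5\right) 0 = 0$)
$\frac{1}{f{\left(\sqrt{3 - 3} \right)} 6 w{\left(5 \right)} + 257} = \frac{1}{\sqrt{3 - 3} \left(1 + \sqrt{3 - 3}\right) 6 \cdot 0 + 257} = \frac{1}{\sqrt{0} \left(1 + \sqrt{0}\right) 6 \cdot 0 + 257} = \frac{1}{0 \left(1 + 0\right) 6 \cdot 0 + 257} = \frac{1}{0 \cdot 1 \cdot 6 \cdot 0 + 257} = \frac{1}{0 \cdot 6 \cdot 0 + 257} = \frac{1}{0 \cdot 0 + 257} = \frac{1}{0 + 257} = \frac{1}{257}$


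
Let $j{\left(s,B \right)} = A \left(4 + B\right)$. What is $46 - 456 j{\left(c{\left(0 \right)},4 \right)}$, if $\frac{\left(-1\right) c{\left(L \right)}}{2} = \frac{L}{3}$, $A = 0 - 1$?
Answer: $3694$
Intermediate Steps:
$A = -1$ ($A = 0 - 1 = -1$)
$c{\left(L \right)} = - \frac{2 L}{3}$ ($c{\left(L \right)} = - 2 \frac{L}{3} = - \frac{2 L}{3}$)
$j{\left(s,B \right)} = -4 - B$ ($j{\left(s,B \right)} = - (4 + B) = -4 - B$)
$46 - 456 j{\left(c{\left(0 \right)},4 \right)} = 46 - 456 \left(-4 - 4\right) = 46 - -3648 = 46 + 3648 = 3694$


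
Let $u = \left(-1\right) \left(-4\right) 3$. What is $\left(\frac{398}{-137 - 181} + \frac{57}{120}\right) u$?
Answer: $- \frac{4939}{530} \approx -9.3189$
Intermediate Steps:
$u = 12$ ($u = 4 \cdot 3 = 12$)
$\left(\frac{398}{-137 - 181} + \frac{57}{120}\right) u = \left(\frac{398}{-137 - 181} + \frac{57}{120}\right) 12 = \left(\frac{398}{-318} + 57 \cdot \frac{1}{120}\right) 12 = \left(398 \left(- \frac{1}{318}\right) + \frac{19}{40}\right) 12 = \left(- \frac{199}{159} + \frac{19}{40}\right) 12 = \left(- \frac{4939}{6360}\right) 12 = - \frac{4939}{530}$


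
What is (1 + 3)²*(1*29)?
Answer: 464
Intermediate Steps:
(1 + 3)²*(1*29) = 4²*29 = 16*29 = 464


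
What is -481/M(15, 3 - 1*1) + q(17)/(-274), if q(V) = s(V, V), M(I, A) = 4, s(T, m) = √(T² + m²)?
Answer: -481/4 - 17*√2/274 ≈ -120.34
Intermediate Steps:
q(V) = √2*√(V²) (q(V) = √(V² + V²) = √(2*V²) = √2*√(V²))
-481/M(15, 3 - 1*1) + q(17)/(-274) = -481/4 + (√2*√(17²))/(-274) = -481*¼ + (√2*√289)*(-1/274) = -481/4 + (√2*17)*(-1/274) = -481/4 + (17*√2)*(-1/274) = -481/4 - 17*√2/274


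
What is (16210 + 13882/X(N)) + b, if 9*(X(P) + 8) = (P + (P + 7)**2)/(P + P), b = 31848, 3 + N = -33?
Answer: 278823826/5989 ≈ 46556.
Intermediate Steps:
N = -36 (N = -3 - 33 = -36)
X(P) = -8 + (P + (7 + P)**2)/(18*P) (X(P) = -8 + ((P + (P + 7)**2)/(P + P))/9 = -8 + ((P + (7 + P)**2)/((2*P)))/9 = -8 + ((P + (7 + P)**2)*(1/(2*P)))/9 = -8 + ((P + (7 + P)**2)/(2*P))/9 = -8 + (P + (7 + P)**2)/(18*P))
(16210 + 13882/X(N)) + b = (16210 + 13882/(((1/18)*((7 - 36)**2 - 143*(-36))/(-36)))) + 31848 = (16210 + 13882/(((1/18)*(-1/36)*((-29)**2 + 5148)))) + 31848 = (16210 + 13882/(((1/18)*(-1/36)*(841 + 5148)))) + 31848 = (16210 + 13882/(((1/18)*(-1/36)*5989))) + 31848 = (16210 + 13882/(-5989/648)) + 31848 = (16210 + 13882*(-648/5989)) + 31848 = (16210 - 8995536/5989) + 31848 = 88086154/5989 + 31848 = 278823826/5989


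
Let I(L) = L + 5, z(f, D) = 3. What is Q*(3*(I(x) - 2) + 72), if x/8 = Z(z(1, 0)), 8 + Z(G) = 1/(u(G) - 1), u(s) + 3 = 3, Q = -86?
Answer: 11610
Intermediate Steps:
u(s) = 0 (u(s) = -3 + 3 = 0)
Z(G) = -9 (Z(G) = -8 + 1/(0 - 1) = -8 + 1/(-1) = -8 - 1 = -9)
x = -72 (x = 8*(-9) = -72)
I(L) = 5 + L
Q*(3*(I(x) - 2) + 72) = -86*(3*((5 - 72) - 2) + 72) = -86*(3*(-67 - 2) + 72) = -86*(3*(-69) + 72) = -86*(-207 + 72) = -86*(-135) = 11610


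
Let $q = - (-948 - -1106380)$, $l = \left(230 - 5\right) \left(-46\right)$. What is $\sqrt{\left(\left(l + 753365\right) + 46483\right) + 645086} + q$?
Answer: $-1105432 + 2 \sqrt{358646} \approx -1.1042 \cdot 10^{6}$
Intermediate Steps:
$l = -10350$ ($l = 225 \left(-46\right) = -10350$)
$q = -1105432$ ($q = - (-948 + 1106380) = \left(-1\right) 1105432 = -1105432$)
$\sqrt{\left(\left(l + 753365\right) + 46483\right) + 645086} + q = \sqrt{\left(\left(-10350 + 753365\right) + 46483\right) + 645086} - 1105432 = \sqrt{\left(743015 + 46483\right) + 645086} - 1105432 = \sqrt{789498 + 645086} - 1105432 = \sqrt{1434584} - 1105432 = 2 \sqrt{358646} - 1105432 = -1105432 + 2 \sqrt{358646}$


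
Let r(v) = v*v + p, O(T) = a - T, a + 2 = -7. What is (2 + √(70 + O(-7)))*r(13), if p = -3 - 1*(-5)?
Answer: 342 + 342*√17 ≈ 1752.1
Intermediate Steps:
a = -9 (a = -2 - 7 = -9)
O(T) = -9 - T
p = 2 (p = -3 + 5 = 2)
r(v) = 2 + v² (r(v) = v*v + 2 = v² + 2 = 2 + v²)
(2 + √(70 + O(-7)))*r(13) = (2 + √(70 + (-9 - 1*(-7))))*(2 + 13²) = (2 + √(70 + (-9 + 7)))*(2 + 169) = (2 + √(70 - 2))*171 = (2 + √68)*171 = (2 + 2*√17)*171 = 342 + 342*√17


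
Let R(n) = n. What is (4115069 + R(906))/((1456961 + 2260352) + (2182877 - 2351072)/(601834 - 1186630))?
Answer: 802335238700/724623313781 ≈ 1.1072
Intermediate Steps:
(4115069 + R(906))/((1456961 + 2260352) + (2182877 - 2351072)/(601834 - 1186630)) = (4115069 + 906)/((1456961 + 2260352) + (2182877 - 2351072)/(601834 - 1186630)) = 4115975/(3717313 - 168195/(-584796)) = 4115975/(3717313 - 168195*(-1/584796)) = 4115975/(3717313 + 56065/194932) = 4115975/(724623313781/194932) = 4115975*(194932/724623313781) = 802335238700/724623313781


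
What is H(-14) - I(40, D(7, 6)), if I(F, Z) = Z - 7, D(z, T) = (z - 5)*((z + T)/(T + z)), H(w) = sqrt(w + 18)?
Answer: 7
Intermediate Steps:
H(w) = sqrt(18 + w)
D(z, T) = -5 + z (D(z, T) = (-5 + z)*((T + z)/(T + z)) = (-5 + z)*1 = -5 + z)
I(F, Z) = -7 + Z
H(-14) - I(40, D(7, 6)) = sqrt(18 - 14) - (-7 + (-5 + 7)) = sqrt(4) - (-7 + 2) = 2 - 1*(-5) = 2 + 5 = 7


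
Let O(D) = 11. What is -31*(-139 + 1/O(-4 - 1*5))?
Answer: 47368/11 ≈ 4306.2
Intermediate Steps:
-31*(-139 + 1/O(-4 - 1*5)) = -31*(-139 + 1/11) = -31*(-1528/11) = 47368/11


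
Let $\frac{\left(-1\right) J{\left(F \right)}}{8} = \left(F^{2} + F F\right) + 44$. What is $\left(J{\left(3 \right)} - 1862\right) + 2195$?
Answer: $-163$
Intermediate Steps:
$J{\left(F \right)} = -352 - 16 F^{2}$ ($J{\left(F \right)} = - 8 \left(\left(F^{2} + F F\right) + 44\right) = - 8 \left(\left(F^{2} + F^{2}\right) + 44\right) = - 8 \left(2 F^{2} + 44\right) = - 8 \left(44 + 2 F^{2}\right) = -352 - 16 F^{2}$)
$\left(J{\left(3 \right)} - 1862\right) + 2195 = \left(\left(-352 - 16 \cdot 3^{2}\right) - 1862\right) + 2195 = \left(\left(-352 - 144\right) - 1862\right) + 2195 = \left(-496 - 1862\right) + 2195 = -2358 + 2195 = -163$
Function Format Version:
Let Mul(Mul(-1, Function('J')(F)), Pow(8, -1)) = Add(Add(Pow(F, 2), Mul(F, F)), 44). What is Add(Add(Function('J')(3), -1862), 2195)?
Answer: -163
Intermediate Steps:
Function('J')(F) = Add(-352, Mul(-16, Pow(F, 2))) (Function('J')(F) = Mul(-8, Add(Add(Pow(F, 2), Mul(F, F)), 44)) = Mul(-8, Add(Add(Pow(F, 2), Pow(F, 2)), 44)) = Mul(-8, Add(Mul(2, Pow(F, 2)), 44)) = Mul(-8, Add(44, Mul(2, Pow(F, 2)))) = Add(-352, Mul(-16, Pow(F, 2))))
Add(Add(Function('J')(3), -1862), 2195) = Add(Add(Add(-352, Mul(-16, Pow(3, 2))), -1862), 2195) = Add(Add(Add(-352, Mul(-16, 9)), -1862), 2195) = Add(Add(Add(-352, -144), -1862), 2195) = Add(Add(-496, -1862), 2195) = Add(-2358, 2195) = -163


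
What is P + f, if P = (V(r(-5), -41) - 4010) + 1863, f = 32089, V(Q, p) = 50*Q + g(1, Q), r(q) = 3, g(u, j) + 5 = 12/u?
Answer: 30099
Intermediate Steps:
g(u, j) = -5 + 12/u
V(Q, p) = 7 + 50*Q (V(Q, p) = 50*Q + (-5 + 12/1) = 50*Q + (-5 + 12*1) = 50*Q + (-5 + 12) = 50*Q + 7 = 7 + 50*Q)
P = -1990 (P = ((7 + 50*3) - 4010) + 1863 = ((7 + 150) - 4010) + 1863 = (157 - 4010) + 1863 = -3853 + 1863 = -1990)
P + f = -1990 + 32089 = 30099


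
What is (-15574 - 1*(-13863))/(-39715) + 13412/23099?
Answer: 572179969/917376785 ≈ 0.62371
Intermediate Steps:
(-15574 - 1*(-13863))/(-39715) + 13412/23099 = (-15574 + 13863)*(-1/39715) + 13412*(1/23099) = -1711*(-1/39715) + 13412/23099 = 1711/39715 + 13412/23099 = 572179969/917376785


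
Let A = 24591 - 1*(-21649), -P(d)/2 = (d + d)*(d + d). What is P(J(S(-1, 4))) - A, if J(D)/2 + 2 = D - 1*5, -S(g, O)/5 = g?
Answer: -46368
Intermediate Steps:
S(g, O) = -5*g
J(D) = -14 + 2*D (J(D) = -4 + 2*(D - 1*5) = -4 + 2*(D - 5) = -4 + 2*(-5 + D) = -4 + (-10 + 2*D) = -14 + 2*D)
P(d) = -8*d**2 (P(d) = -2*(d + d)*(d + d) = -2*2*d*2*d = -8*d**2)
A = 46240 (A = 24591 + 21649 = 46240)
P(J(S(-1, 4))) - A = -8*(-14 + 2*(-5*(-1)))**2 - 1*46240 = -8*(-14 + 2*5)**2 - 46240 = -8*(-14 + 10)**2 - 46240 = -8*(-4)**2 - 46240 = -8*16 - 46240 = -128 - 46240 = -46368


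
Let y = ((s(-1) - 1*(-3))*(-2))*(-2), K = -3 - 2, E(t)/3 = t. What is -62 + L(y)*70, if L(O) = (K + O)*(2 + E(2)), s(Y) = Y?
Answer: 1618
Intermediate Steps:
E(t) = 3*t
K = -5
y = 8 (y = ((-1 - 1*(-3))*(-2))*(-2) = ((-1 + 3)*(-2))*(-2) = (2*(-2))*(-2) = -4*(-2) = 8)
L(O) = -40 + 8*O (L(O) = (-5 + O)*(2 + 3*2) = (-5 + O)*(2 + 6) = (-5 + O)*8 = -40 + 8*O)
-62 + L(y)*70 = -62 + (-40 + 8*8)*70 = -62 + (-40 + 64)*70 = -62 + 24*70 = -62 + 1680 = 1618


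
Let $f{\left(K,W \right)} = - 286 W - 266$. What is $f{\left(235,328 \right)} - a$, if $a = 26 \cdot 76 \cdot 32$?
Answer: $-157306$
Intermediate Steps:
$a = 63232$ ($a = 1976 \cdot 32 = 63232$)
$f{\left(K,W \right)} = -266 - 286 W$
$f{\left(235,328 \right)} - a = \left(-266 - 93808\right) - 63232 = -94074 - 63232 = -157306$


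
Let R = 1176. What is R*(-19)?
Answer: -22344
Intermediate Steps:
R*(-19) = 1176*(-19) = -22344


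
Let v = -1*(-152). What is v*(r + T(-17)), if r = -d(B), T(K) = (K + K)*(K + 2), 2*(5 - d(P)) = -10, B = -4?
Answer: 76000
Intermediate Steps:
d(P) = 10 (d(P) = 5 - ½*(-10) = 5 + 5 = 10)
T(K) = 2*K*(2 + K) (T(K) = (2*K)*(2 + K) = 2*K*(2 + K))
v = 152
r = -10 (r = -1*10 = -10)
v*(r + T(-17)) = 152*(-10 + 2*(-17)*(2 - 17)) = 152*(-10 + 2*(-17)*(-15)) = 152*(-10 + 510) = 152*500 = 76000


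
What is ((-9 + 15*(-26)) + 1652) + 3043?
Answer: 4296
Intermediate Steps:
((-9 + 15*(-26)) + 1652) + 3043 = ((-9 - 390) + 1652) + 3043 = (-399 + 1652) + 3043 = 1253 + 3043 = 4296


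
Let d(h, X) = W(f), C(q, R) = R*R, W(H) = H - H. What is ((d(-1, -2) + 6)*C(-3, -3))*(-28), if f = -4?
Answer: -1512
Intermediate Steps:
W(H) = 0
C(q, R) = R**2
d(h, X) = 0
((d(-1, -2) + 6)*C(-3, -3))*(-28) = ((0 + 6)*(-3)**2)*(-28) = (6*9)*(-28) = 54*(-28) = -1512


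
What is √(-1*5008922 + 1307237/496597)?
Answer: 3*I*√137249166069937401/496597 ≈ 2238.1*I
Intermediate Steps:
√(-1*5008922 + 1307237/496597) = √(-5008922 + 1307237*(1/496597)) = √(-5008922 + 1307237/496597) = √(-2487414331197/496597) = 3*I*√137249166069937401/496597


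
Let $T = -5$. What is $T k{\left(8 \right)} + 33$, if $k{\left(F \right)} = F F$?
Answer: $-287$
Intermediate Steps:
$k{\left(F \right)} = F^{2}$
$T k{\left(8 \right)} + 33 = - 5 \cdot 8^{2} + 33 = \left(-5\right) 64 + 33 = -320 + 33 = -287$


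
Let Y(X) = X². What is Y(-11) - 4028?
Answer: -3907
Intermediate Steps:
Y(-11) - 4028 = (-11)² - 4028 = 121 - 4028 = -3907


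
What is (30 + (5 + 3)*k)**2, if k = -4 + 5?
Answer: 1444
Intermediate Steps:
k = 1
(30 + (5 + 3)*k)**2 = (30 + (5 + 3)*1)**2 = (30 + 8*1)**2 = (30 + 8)**2 = 38**2 = 1444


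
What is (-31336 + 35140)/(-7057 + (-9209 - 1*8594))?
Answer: -951/6215 ≈ -0.15302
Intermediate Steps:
(-31336 + 35140)/(-7057 + (-9209 - 1*8594)) = 3804/(-7057 + (-9209 - 8594)) = 3804/(-7057 - 17803) = 3804/(-24860) = 3804*(-1/24860) = -951/6215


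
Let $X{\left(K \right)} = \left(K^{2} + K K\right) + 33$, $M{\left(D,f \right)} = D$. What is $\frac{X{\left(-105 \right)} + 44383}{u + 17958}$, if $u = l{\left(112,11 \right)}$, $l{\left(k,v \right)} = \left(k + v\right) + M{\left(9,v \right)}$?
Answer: $\frac{33233}{9045} \approx 3.6742$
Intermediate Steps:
$l{\left(k,v \right)} = 9 + k + v$ ($l{\left(k,v \right)} = \left(k + v\right) + 9 = 9 + k + v$)
$u = 132$ ($u = 9 + 112 + 11 = 132$)
$X{\left(K \right)} = 33 + 2 K^{2}$ ($X{\left(K \right)} = \left(K^{2} + K^{2}\right) + 33 = 2 K^{2} + 33 = 33 + 2 K^{2}$)
$\frac{X{\left(-105 \right)} + 44383}{u + 17958} = \frac{\left(33 + 2 \left(-105\right)^{2}\right) + 44383}{132 + 17958} = \frac{\left(33 + 2 \cdot 11025\right) + 44383}{18090} = \left(\left(33 + 22050\right) + 44383\right) \frac{1}{18090} = \left(22083 + 44383\right) \frac{1}{18090} = 66466 \cdot \frac{1}{18090} = \frac{33233}{9045}$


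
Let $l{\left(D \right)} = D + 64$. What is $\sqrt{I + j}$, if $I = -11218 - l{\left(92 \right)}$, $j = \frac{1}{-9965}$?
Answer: $\frac{i \sqrt{1129452143115}}{9965} \approx 106.65 i$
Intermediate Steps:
$l{\left(D \right)} = 64 + D$
$j = - \frac{1}{9965} \approx -0.00010035$
$I = -11374$ ($I = -11218 - \left(64 + 92\right) = -11218 - 156 = -11374$)
$\sqrt{I + j} = \sqrt{-11374 - \frac{1}{9965}} = \sqrt{- \frac{113341911}{9965}} = \frac{i \sqrt{1129452143115}}{9965}$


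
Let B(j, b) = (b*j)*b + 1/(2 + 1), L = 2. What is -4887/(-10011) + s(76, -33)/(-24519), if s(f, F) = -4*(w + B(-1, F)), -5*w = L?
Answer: 381068837/1227298545 ≈ 0.31049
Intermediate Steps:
w = -⅖ (w = -⅕*2 = -⅖ ≈ -0.40000)
B(j, b) = ⅓ + j*b² (B(j, b) = j*b² + 1/3 = j*b² + ⅓ = ⅓ + j*b²)
s(f, F) = 4/15 + 4*F² (s(f, F) = -4*(-⅖ + (⅓ - F²)) = -4*(-1/15 - F²) = 4/15 + 4*F²)
-4887/(-10011) + s(76, -33)/(-24519) = -4887/(-10011) + (4/15 + 4*(-33)²)/(-24519) = -4887*(-1/10011) + (4/15 + 4*1089)*(-1/24519) = 1629/3337 + (4/15 + 4356)*(-1/24519) = 1629/3337 + (65344/15)*(-1/24519) = 1629/3337 - 65344/367785 = 381068837/1227298545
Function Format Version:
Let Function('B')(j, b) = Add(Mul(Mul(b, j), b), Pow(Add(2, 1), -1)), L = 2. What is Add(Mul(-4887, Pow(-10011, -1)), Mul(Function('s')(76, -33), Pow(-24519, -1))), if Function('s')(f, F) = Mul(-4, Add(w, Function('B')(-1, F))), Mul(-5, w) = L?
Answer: Rational(381068837, 1227298545) ≈ 0.31049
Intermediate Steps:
w = Rational(-2, 5) (w = Mul(Rational(-1, 5), 2) = Rational(-2, 5) ≈ -0.40000)
Function('B')(j, b) = Add(Rational(1, 3), Mul(j, Pow(b, 2))) (Function('B')(j, b) = Add(Mul(j, Pow(b, 2)), Pow(3, -1)) = Add(Mul(j, Pow(b, 2)), Rational(1, 3)) = Add(Rational(1, 3), Mul(j, Pow(b, 2))))
Function('s')(f, F) = Add(Rational(4, 15), Mul(4, Pow(F, 2))) (Function('s')(f, F) = Mul(-4, Add(Rational(-2, 5), Add(Rational(1, 3), Mul(-1, Pow(F, 2))))) = Mul(-4, Add(Rational(-1, 15), Mul(-1, Pow(F, 2)))) = Add(Rational(4, 15), Mul(4, Pow(F, 2))))
Add(Mul(-4887, Pow(-10011, -1)), Mul(Function('s')(76, -33), Pow(-24519, -1))) = Add(Mul(-4887, Pow(-10011, -1)), Mul(Add(Rational(4, 15), Mul(4, Pow(-33, 2))), Pow(-24519, -1))) = Add(Mul(-4887, Rational(-1, 10011)), Mul(Add(Rational(4, 15), Mul(4, 1089)), Rational(-1, 24519))) = Add(Rational(1629, 3337), Mul(Add(Rational(4, 15), 4356), Rational(-1, 24519))) = Add(Rational(1629, 3337), Mul(Rational(65344, 15), Rational(-1, 24519))) = Add(Rational(1629, 3337), Rational(-65344, 367785)) = Rational(381068837, 1227298545)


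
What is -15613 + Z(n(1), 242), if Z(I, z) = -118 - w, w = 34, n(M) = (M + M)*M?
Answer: -15765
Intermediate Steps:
n(M) = 2*M² (n(M) = (2*M)*M = 2*M²)
Z(I, z) = -152 (Z(I, z) = -118 - 1*34 = -118 - 34 = -152)
-15613 + Z(n(1), 242) = -15613 - 152 = -15765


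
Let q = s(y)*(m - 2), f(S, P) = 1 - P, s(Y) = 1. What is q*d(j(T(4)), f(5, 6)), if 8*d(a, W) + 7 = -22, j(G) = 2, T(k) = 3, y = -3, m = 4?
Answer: -29/4 ≈ -7.2500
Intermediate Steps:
d(a, W) = -29/8 (d(a, W) = -7/8 + (⅛)*(-22) = -7/8 - 11/4 = -29/8)
q = 2 (q = 1*(4 - 2) = 1*2 = 2)
q*d(j(T(4)), f(5, 6)) = 2*(-29/8) = -29/4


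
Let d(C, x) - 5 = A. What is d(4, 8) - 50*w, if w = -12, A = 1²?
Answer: 606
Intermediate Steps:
A = 1
w = -12 (w = -2*6 = -12)
d(C, x) = 6 (d(C, x) = 5 + 1 = 6)
d(4, 8) - 50*w = 6 - 50*(-12) = 6 + 600 = 606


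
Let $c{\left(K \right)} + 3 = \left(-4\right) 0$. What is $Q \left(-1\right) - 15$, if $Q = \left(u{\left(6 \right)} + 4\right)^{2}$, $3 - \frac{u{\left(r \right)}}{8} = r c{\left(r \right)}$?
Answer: $-29599$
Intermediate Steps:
$c{\left(K \right)} = -3$ ($c{\left(K \right)} = -3 - 0 = -3 + 0 = -3$)
$u{\left(r \right)} = 24 + 24 r$ ($u{\left(r \right)} = 24 - 8 r \left(-3\right) = 24 - 8 \left(- 3 r\right) = 24 + 24 r$)
$Q = 29584$ ($Q = \left(\left(24 + 24 \cdot 6\right) + 4\right)^{2} = \left(\left(24 + 144\right) + 4\right)^{2} = \left(168 + 4\right)^{2} = 172^{2} = 29584$)
$Q \left(-1\right) - 15 = 29584 \left(-1\right) - 15 = -29584 - 15 = -29599$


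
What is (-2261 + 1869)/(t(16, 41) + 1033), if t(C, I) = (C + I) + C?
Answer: -28/79 ≈ -0.35443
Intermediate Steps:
t(C, I) = I + 2*C
(-2261 + 1869)/(t(16, 41) + 1033) = (-2261 + 1869)/((41 + 2*16) + 1033) = -392/((41 + 32) + 1033) = -392/(73 + 1033) = -392/1106 = -392*1/1106 = -28/79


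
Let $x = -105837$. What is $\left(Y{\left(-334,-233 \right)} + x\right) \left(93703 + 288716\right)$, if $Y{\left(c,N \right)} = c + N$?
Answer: $-40690911276$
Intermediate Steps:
$Y{\left(c,N \right)} = N + c$
$\left(Y{\left(-334,-233 \right)} + x\right) \left(93703 + 288716\right) = \left(\left(-233 - 334\right) - 105837\right) \left(93703 + 288716\right) = \left(-567 - 105837\right) 382419 = \left(-106404\right) 382419 = -40690911276$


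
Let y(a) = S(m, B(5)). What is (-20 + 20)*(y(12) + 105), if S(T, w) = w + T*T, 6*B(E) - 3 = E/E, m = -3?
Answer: 0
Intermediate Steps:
B(E) = 2/3 (B(E) = 1/2 + (E/E)/6 = 1/2 + (1/6)*1 = 1/2 + 1/6 = 2/3)
S(T, w) = w + T**2
y(a) = 29/3 (y(a) = 2/3 + (-3)**2 = 2/3 + 9 = 29/3)
(-20 + 20)*(y(12) + 105) = (-20 + 20)*(29/3 + 105) = 0*(344/3) = 0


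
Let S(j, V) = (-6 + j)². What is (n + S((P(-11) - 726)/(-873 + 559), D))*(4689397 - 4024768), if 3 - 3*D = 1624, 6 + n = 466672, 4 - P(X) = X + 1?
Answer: 7645356079113270/24649 ≈ 3.1017e+11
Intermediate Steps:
P(X) = 3 - X (P(X) = 4 - (X + 1) = 4 - (1 + X) = 4 + (-1 - X) = 3 - X)
n = 466666 (n = -6 + 466672 = 466666)
D = -1621/3 (D = 1 - ⅓*1624 = 1 - 1624/3 = -1621/3 ≈ -540.33)
(n + S((P(-11) - 726)/(-873 + 559), D))*(4689397 - 4024768) = (466666 + (-6 + ((3 - 1*(-11)) - 726)/(-873 + 559))²)*(4689397 - 4024768) = (466666 + (-6 + ((3 + 11) - 726)/(-314))²)*664629 = (466666 + (-6 + (14 - 726)*(-1/314))²)*664629 = (466666 + (-6 - 712*(-1/314))²)*664629 = (466666 + (-6 + 356/157)²)*664629 = (466666 + (-586/157)²)*664629 = (466666 + 343396/24649)*664629 = (11503193630/24649)*664629 = 7645356079113270/24649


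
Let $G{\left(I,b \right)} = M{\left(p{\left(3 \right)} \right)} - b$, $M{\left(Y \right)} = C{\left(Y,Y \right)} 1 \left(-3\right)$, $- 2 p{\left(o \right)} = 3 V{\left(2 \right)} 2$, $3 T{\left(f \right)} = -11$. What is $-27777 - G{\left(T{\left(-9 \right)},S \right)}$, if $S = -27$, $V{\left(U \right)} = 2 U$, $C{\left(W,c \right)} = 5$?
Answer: $-27789$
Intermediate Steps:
$T{\left(f \right)} = - \frac{11}{3}$ ($T{\left(f \right)} = \frac{1}{3} \left(-11\right) = - \frac{11}{3}$)
$p{\left(o \right)} = -12$ ($p{\left(o \right)} = - \frac{3 \cdot 2 \cdot 2 \cdot 2}{2} = - \frac{3 \cdot 4 \cdot 2}{2} = - \frac{12 \cdot 2}{2} = \left(- \frac{1}{2}\right) 24 = -12$)
$M{\left(Y \right)} = -15$ ($M{\left(Y \right)} = 5 \cdot 1 \left(-3\right) = 5 \left(-3\right) = -15$)
$G{\left(I,b \right)} = -15 - b$
$-27777 - G{\left(T{\left(-9 \right)},S \right)} = -27777 - \left(-15 - -27\right) = -27777 - \left(-15 + 27\right) = -27777 - 12 = -27789$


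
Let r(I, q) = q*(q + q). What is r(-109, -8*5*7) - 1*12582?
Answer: 144218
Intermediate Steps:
r(I, q) = 2*q² (r(I, q) = q*(2*q) = 2*q²)
r(-109, -8*5*7) - 1*12582 = 2*(-8*5*7)² - 1*12582 = 2*(-40*7)² - 12582 = 2*(-280)² - 12582 = 2*78400 - 12582 = 156800 - 12582 = 144218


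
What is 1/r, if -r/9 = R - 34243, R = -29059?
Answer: 1/569718 ≈ 1.7553e-6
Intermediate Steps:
r = 569718 (r = -9*(-29059 - 34243) = -9*(-63302) = 569718)
1/r = 1/569718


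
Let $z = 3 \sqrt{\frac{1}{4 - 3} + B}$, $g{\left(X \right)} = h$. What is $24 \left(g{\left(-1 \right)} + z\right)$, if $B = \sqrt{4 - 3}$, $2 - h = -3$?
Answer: $120 + 72 \sqrt{2} \approx 221.82$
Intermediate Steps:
$h = 5$ ($h = 2 - -3 = 2 + 3 = 5$)
$g{\left(X \right)} = 5$
$B = 1$ ($B = \sqrt{1} = 1$)
$z = 3 \sqrt{2}$ ($z = 3 \sqrt{\frac{1}{4 - 3} + 1} = 3 \sqrt{1^{-1} + 1} = 3 \sqrt{1 + 1} = 3 \sqrt{2} \approx 4.2426$)
$24 \left(g{\left(-1 \right)} + z\right) = 24 \left(5 + 3 \sqrt{2}\right) = 120 + 72 \sqrt{2}$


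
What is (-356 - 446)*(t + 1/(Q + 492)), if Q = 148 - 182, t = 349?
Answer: -64097043/229 ≈ -2.7990e+5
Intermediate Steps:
Q = -34
(-356 - 446)*(t + 1/(Q + 492)) = (-356 - 446)*(349 + 1/(-34 + 492)) = -802*(349 + 1/458) = -802*159843/458 = -64097043/229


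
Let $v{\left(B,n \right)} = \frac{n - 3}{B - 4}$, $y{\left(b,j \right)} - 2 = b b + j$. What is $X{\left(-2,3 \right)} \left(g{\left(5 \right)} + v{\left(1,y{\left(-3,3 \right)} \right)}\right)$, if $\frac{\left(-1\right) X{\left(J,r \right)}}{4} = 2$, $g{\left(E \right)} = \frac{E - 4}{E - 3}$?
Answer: $\frac{76}{3} \approx 25.333$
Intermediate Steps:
$g{\left(E \right)} = \frac{-4 + E}{-3 + E}$
$X{\left(J,r \right)} = -8$ ($X{\left(J,r \right)} = \left(-4\right) 2 = -8$)
$y{\left(b,j \right)} = 2 + j + b^{2}$ ($y{\left(b,j \right)} = 2 + \left(b b + j\right) = 2 + \left(b^{2} + j\right) = 2 + \left(j + b^{2}\right) = 2 + j + b^{2}$)
$v{\left(B,n \right)} = \frac{-3 + n}{-4 + B}$
$X{\left(-2,3 \right)} \left(g{\left(5 \right)} + v{\left(1,y{\left(-3,3 \right)} \right)}\right) = - 8 \left(\frac{-4 + 5}{-3 + 5} + \frac{-3 + \left(2 + 3 + \left(-3\right)^{2}\right)}{-4 + 1}\right) = - 8 \left(\frac{1}{2} \cdot 1 + \frac{-3 + \left(2 + 3 + 9\right)}{-3}\right) = - 8 \left(\frac{1}{2} \cdot 1 - \frac{-3 + 14}{3}\right) = - 8 \left(\frac{1}{2} - \frac{11}{3}\right) = \left(-8\right) \left(- \frac{19}{6}\right) = \frac{76}{3}$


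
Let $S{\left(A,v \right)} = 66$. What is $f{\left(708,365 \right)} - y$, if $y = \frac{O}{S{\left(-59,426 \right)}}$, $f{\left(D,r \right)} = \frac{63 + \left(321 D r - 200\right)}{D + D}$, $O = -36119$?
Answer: $\frac{307001199}{5192} \approx 59130.0$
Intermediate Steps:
$f{\left(D,r \right)} = \frac{-137 + 321 D r}{2 D}$ ($f{\left(D,r \right)} = \frac{63 + \left(321 D r - 200\right)}{2 D} = \left(63 + \left(-200 + 321 D r\right)\right) \frac{1}{2 D} = \left(-137 + 321 D r\right) \frac{1}{2 D} = \frac{-137 + 321 D r}{2 D}$)
$y = - \frac{36119}{66} \approx -547.26$
$f{\left(708,365 \right)} - y = \frac{-137 + 321 \cdot 708 \cdot 365}{2 \cdot 708} - - \frac{36119}{66} = \frac{1}{2} \cdot \frac{1}{708} \left(-137 + 82952820\right) + \frac{36119}{66} = \frac{1}{2} \cdot \frac{1}{708} \cdot 82952683 + \frac{36119}{66} = \frac{82952683}{1416} + \frac{36119}{66} = \frac{307001199}{5192}$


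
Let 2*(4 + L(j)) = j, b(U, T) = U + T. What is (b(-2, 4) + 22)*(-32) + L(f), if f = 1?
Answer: -1543/2 ≈ -771.50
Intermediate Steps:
b(U, T) = T + U
L(j) = -4 + j/2
(b(-2, 4) + 22)*(-32) + L(f) = ((4 - 2) + 22)*(-32) + (-4 + (½)*1) = (2 + 22)*(-32) + (-4 + ½) = 24*(-32) - 7/2 = -768 - 7/2 = -1543/2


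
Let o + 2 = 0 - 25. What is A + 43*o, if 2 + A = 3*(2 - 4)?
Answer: -1169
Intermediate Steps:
o = -27 (o = -2 + (0 - 25) = -2 - 25 = -27)
A = -8 (A = -2 + 3*(2 - 4) = -2 + 3*(-2) = -2 - 6 = -8)
A + 43*o = -8 + 43*(-27) = -8 - 1161 = -1169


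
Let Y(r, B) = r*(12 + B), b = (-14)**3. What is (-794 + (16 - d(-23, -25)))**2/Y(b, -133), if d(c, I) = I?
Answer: 567009/332024 ≈ 1.7077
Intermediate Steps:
b = -2744
(-794 + (16 - d(-23, -25)))**2/Y(b, -133) = (-794 + (16 - 1*(-25)))**2/((-2744*(12 - 133))) = (-794 + (16 + 25))**2/((-2744*(-121))) = (-794 + 41)**2/332024 = (-753)**2*(1/332024) = 567009*(1/332024) = 567009/332024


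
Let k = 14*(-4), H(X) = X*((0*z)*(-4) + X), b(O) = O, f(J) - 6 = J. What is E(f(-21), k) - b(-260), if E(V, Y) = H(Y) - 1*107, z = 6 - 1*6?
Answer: 3289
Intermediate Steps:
z = 0 (z = 6 - 6 = 0)
f(J) = 6 + J
H(X) = X² (H(X) = X*((0*0)*(-4) + X) = X*(0*(-4) + X) = X*(0 + X) = X*X = X²)
k = -56
E(V, Y) = -107 + Y² (E(V, Y) = Y² - 1*107 = Y² - 107 = -107 + Y²)
E(f(-21), k) - b(-260) = (-107 + (-56)²) - 1*(-260) = (-107 + 3136) + 260 = 3029 + 260 = 3289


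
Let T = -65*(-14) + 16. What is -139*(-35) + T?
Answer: 5791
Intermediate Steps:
T = 926 (T = 910 + 16 = 926)
-139*(-35) + T = -139*(-35) + 926 = 4865 + 926 = 5791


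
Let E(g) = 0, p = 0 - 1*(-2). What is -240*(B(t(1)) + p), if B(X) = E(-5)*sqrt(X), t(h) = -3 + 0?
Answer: -480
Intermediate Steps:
p = 2 (p = 0 + 2 = 2)
t(h) = -3
B(X) = 0 (B(X) = 0*sqrt(X) = 0)
-240*(B(t(1)) + p) = -240*(0 + 2) = -240*2 = -24*20 = -480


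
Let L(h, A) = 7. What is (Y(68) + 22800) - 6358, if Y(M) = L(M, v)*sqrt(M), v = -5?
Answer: 16442 + 14*sqrt(17) ≈ 16500.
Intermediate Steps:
Y(M) = 7*sqrt(M)
(Y(68) + 22800) - 6358 = (7*sqrt(68) + 22800) - 6358 = (7*(2*sqrt(17)) + 22800) - 6358 = (14*sqrt(17) + 22800) - 6358 = (22800 + 14*sqrt(17)) - 6358 = 16442 + 14*sqrt(17)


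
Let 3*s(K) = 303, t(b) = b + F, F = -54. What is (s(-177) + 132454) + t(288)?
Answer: 132789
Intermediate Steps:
t(b) = -54 + b (t(b) = b - 54 = -54 + b)
s(K) = 101 (s(K) = (⅓)*303 = 101)
(s(-177) + 132454) + t(288) = (101 + 132454) + (-54 + 288) = 132555 + 234 = 132789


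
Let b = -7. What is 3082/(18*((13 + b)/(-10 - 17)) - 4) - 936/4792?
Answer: -923527/2396 ≈ -385.45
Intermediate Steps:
3082/(18*((13 + b)/(-10 - 17)) - 4) - 936/4792 = 3082/(18*((13 - 7)/(-10 - 17)) - 4) - 936/4792 = 3082/(18*(6/(-27)) - 4) - 936*1/4792 = 3082/(18*(6*(-1/27)) - 4) - 117/599 = 3082/(18*(-2/9) - 4) - 117/599 = 3082/(-4 - 4) - 117/599 = 3082/(-8) - 117/599 = 3082*(-1/8) - 117/599 = -1541/4 - 117/599 = -923527/2396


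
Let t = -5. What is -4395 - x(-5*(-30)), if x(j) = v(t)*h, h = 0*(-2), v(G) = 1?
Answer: -4395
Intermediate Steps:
h = 0
x(j) = 0 (x(j) = 1*0 = 0)
-4395 - x(-5*(-30)) = -4395 - 1*0 = -4395 + 0 = -4395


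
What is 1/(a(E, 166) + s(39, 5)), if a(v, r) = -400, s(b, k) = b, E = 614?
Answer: -1/361 ≈ -0.0027701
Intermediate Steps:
1/(a(E, 166) + s(39, 5)) = 1/(-400 + 39) = 1/(-361) = -1/361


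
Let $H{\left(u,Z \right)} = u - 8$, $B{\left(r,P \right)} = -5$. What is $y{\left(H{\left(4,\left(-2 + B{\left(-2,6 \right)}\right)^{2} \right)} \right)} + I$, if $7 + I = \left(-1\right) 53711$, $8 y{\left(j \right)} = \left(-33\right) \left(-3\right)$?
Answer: $- \frac{429645}{8} \approx -53706.0$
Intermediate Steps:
$H{\left(u,Z \right)} = -8 + u$ ($H{\left(u,Z \right)} = u - 8 = -8 + u$)
$y{\left(j \right)} = \frac{99}{8}$ ($y{\left(j \right)} = \frac{\left(-33\right) \left(-3\right)}{8} = \frac{1}{8} \cdot 99 = \frac{99}{8}$)
$I = -53718$ ($I = -7 - 53711 = -53718$)
$y{\left(H{\left(4,\left(-2 + B{\left(-2,6 \right)}\right)^{2} \right)} \right)} + I = \frac{99}{8} - 53718 = - \frac{429645}{8}$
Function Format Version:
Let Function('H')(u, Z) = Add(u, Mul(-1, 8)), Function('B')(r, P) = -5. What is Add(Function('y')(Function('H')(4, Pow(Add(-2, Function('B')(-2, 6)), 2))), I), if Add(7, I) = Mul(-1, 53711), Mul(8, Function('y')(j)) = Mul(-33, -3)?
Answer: Rational(-429645, 8) ≈ -53706.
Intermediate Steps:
Function('H')(u, Z) = Add(-8, u) (Function('H')(u, Z) = Add(u, -8) = Add(-8, u))
Function('y')(j) = Rational(99, 8) (Function('y')(j) = Mul(Rational(1, 8), Mul(-33, -3)) = Mul(Rational(1, 8), 99) = Rational(99, 8))
I = -53718 (I = Add(-7, Mul(-1, 53711)) = Add(-7, -53711) = -53718)
Add(Function('y')(Function('H')(4, Pow(Add(-2, Function('B')(-2, 6)), 2))), I) = Add(Rational(99, 8), -53718) = Rational(-429645, 8)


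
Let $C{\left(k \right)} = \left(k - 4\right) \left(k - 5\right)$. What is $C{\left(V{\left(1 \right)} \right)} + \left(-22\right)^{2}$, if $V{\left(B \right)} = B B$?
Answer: $496$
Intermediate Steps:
$V{\left(B \right)} = B^{2}$
$C{\left(k \right)} = \left(-5 + k\right) \left(-4 + k\right)$ ($C{\left(k \right)} = \left(-4 + k\right) \left(-5 + k\right) = \left(-5 + k\right) \left(-4 + k\right)$)
$C{\left(V{\left(1 \right)} \right)} + \left(-22\right)^{2} = \left(20 + \left(1^{2}\right)^{2} - 9 \cdot 1^{2}\right) + \left(-22\right)^{2} = \left(20 + 1^{2} - 9\right) + 484 = \left(20 + 1 - 9\right) + 484 = 12 + 484 = 496$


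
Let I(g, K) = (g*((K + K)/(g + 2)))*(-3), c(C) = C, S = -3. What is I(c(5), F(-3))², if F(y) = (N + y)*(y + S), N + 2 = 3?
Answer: 129600/49 ≈ 2644.9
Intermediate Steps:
N = 1 (N = -2 + 3 = 1)
F(y) = (1 + y)*(-3 + y) (F(y) = (1 + y)*(y - 3) = (1 + y)*(-3 + y))
I(g, K) = -6*K*g/(2 + g) (I(g, K) = (g*((2*K)/(2 + g)))*(-3) = (g*(2*K/(2 + g)))*(-3) = (2*K*g/(2 + g))*(-3) = -6*K*g/(2 + g))
I(c(5), F(-3))² = (-6*(-3 + (-3)² - 2*(-3))*5/(2 + 5))² = (-6*(-3 + 9 + 6)*5/7)² = (-6*12*5*⅐)² = (-360/7)² = 129600/49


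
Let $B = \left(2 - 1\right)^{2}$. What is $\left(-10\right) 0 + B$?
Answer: $1$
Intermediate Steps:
$B = 1$ ($B = 1^{2} = 1$)
$\left(-10\right) 0 + B = \left(-10\right) 0 + 1 = 0 + 1 = 1$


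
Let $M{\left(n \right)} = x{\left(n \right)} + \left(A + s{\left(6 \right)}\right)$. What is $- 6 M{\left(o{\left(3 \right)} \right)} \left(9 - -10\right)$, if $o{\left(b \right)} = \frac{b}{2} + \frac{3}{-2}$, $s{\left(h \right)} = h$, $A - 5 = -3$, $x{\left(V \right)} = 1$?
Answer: $-1026$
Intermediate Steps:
$A = 2$ ($A = 5 - 3 = 2$)
$o{\left(b \right)} = - \frac{3}{2} + \frac{b}{2}$ ($o{\left(b \right)} = b \frac{1}{2} + 3 \left(- \frac{1}{2}\right) = \frac{b}{2} - \frac{3}{2} = - \frac{3}{2} + \frac{b}{2}$)
$M{\left(n \right)} = 9$ ($M{\left(n \right)} = 1 + \left(2 + 6\right) = 1 + 8 = 9$)
$- 6 M{\left(o{\left(3 \right)} \right)} \left(9 - -10\right) = \left(-6\right) 9 \left(9 - -10\right) = - 54 \left(9 + 10\right) = \left(-54\right) 19 = -1026$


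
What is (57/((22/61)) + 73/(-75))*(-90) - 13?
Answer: -778222/55 ≈ -14149.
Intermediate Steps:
(57/((22/61)) + 73/(-75))*(-90) - 13 = (57/((22*(1/61))) + 73*(-1/75))*(-90) - 13 = (57/(22/61) - 73/75)*(-90) - 13 = (57*(61/22) - 73/75)*(-90) - 13 = (3477/22 - 73/75)*(-90) - 13 = (259169/1650)*(-90) - 13 = -777507/55 - 13 = -778222/55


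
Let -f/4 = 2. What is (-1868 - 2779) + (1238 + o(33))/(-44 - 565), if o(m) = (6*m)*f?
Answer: -2829677/609 ≈ -4646.4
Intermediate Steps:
f = -8 (f = -4*2 = -8)
o(m) = -48*m (o(m) = (6*m)*(-8) = -48*m)
(-1868 - 2779) + (1238 + o(33))/(-44 - 565) = (-1868 - 2779) + (1238 - 48*33)/(-44 - 565) = -4647 + (1238 - 1584)/(-609) = -4647 - 346*(-1/609) = -4647 + 346/609 = -2829677/609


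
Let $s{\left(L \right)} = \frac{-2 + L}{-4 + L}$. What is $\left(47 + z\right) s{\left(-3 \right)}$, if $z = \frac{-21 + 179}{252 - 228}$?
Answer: $\frac{3215}{84} \approx 38.274$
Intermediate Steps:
$z = \frac{79}{12}$ ($z = \frac{158}{24} = 158 \cdot \frac{1}{24} = \frac{79}{12} \approx 6.5833$)
$s{\left(L \right)} = \frac{-2 + L}{-4 + L}$
$\left(47 + z\right) s{\left(-3 \right)} = \left(47 + \frac{79}{12}\right) \frac{-2 - 3}{-4 - 3} = \frac{643 \frac{1}{-7} \left(-5\right)}{12} = \frac{643 \left(\left(- \frac{1}{7}\right) \left(-5\right)\right)}{12} = \frac{643}{12} \cdot \frac{5}{7} = \frac{3215}{84}$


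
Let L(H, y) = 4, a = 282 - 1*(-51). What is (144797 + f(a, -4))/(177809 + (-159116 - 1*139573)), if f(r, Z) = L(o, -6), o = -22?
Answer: -144801/120880 ≈ -1.1979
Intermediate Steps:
a = 333 (a = 282 + 51 = 333)
f(r, Z) = 4
(144797 + f(a, -4))/(177809 + (-159116 - 1*139573)) = (144797 + 4)/(177809 + (-159116 - 1*139573)) = 144801/(177809 + (-159116 - 139573)) = 144801/(177809 - 298689) = 144801/(-120880) = 144801*(-1/120880) = -144801/120880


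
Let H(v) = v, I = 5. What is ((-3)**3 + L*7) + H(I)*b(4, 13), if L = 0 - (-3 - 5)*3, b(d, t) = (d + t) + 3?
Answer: 241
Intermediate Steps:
b(d, t) = 3 + d + t
L = 24 (L = 0 - (-8)*3 = 0 - 1*(-24) = 0 + 24 = 24)
((-3)**3 + L*7) + H(I)*b(4, 13) = ((-3)**3 + 24*7) + 5*(3 + 4 + 13) = (-27 + 168) + 5*20 = 141 + 100 = 241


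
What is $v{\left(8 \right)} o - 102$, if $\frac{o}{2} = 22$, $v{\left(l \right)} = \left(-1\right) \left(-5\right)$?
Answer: $118$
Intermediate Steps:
$v{\left(l \right)} = 5$
$o = 44$ ($o = 2 \cdot 22 = 44$)
$v{\left(8 \right)} o - 102 = 5 \cdot 44 - 102 = 220 - 102 = 118$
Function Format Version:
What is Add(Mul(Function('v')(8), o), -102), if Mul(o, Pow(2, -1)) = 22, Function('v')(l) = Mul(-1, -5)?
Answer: 118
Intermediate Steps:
Function('v')(l) = 5
o = 44 (o = Mul(2, 22) = 44)
Add(Mul(Function('v')(8), o), -102) = Add(Mul(5, 44), -102) = Add(220, -102) = 118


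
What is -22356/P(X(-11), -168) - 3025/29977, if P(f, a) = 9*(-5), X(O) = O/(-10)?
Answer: 74447743/149885 ≈ 496.70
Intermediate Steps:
X(O) = -O/10 (X(O) = O*(-⅒) = -O/10)
P(f, a) = -45
-22356/P(X(-11), -168) - 3025/29977 = -22356/(-45) - 3025/29977 = -22356*(-1/45) - 3025*1/29977 = 2484/5 - 3025/29977 = 74447743/149885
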